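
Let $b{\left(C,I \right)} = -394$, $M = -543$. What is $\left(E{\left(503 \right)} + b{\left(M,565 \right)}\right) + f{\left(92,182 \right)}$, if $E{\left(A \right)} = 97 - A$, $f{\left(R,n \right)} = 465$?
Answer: $-335$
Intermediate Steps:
$\left(E{\left(503 \right)} + b{\left(M,565 \right)}\right) + f{\left(92,182 \right)} = \left(\left(97 - 503\right) - 394\right) + 465 = \left(-406 - 394\right) + 465 = -800 + 465 = -335$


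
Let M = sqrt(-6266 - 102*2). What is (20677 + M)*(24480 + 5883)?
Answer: 627815751 + 30363*I*sqrt(6470) ≈ 6.2782e+8 + 2.4423e+6*I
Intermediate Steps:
M = I*sqrt(6470) (M = sqrt(-6266 - 204) = sqrt(-6470) = I*sqrt(6470) ≈ 80.436*I)
(20677 + M)*(24480 + 5883) = (20677 + I*sqrt(6470))*(24480 + 5883) = (20677 + I*sqrt(6470))*30363 = 627815751 + 30363*I*sqrt(6470)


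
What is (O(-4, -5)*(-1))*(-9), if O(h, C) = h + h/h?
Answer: -27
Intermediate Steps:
O(h, C) = 1 + h (O(h, C) = h + 1 = 1 + h)
(O(-4, -5)*(-1))*(-9) = ((1 - 4)*(-1))*(-9) = -3*(-1)*(-9) = 3*(-9) = -27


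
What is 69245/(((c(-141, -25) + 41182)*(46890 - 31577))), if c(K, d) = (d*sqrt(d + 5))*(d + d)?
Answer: 1425823795/13224361344906 - 43278125*I*sqrt(5)/6612180672453 ≈ 0.00010782 - 1.4636e-5*I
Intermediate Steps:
c(K, d) = 2*d**2*sqrt(5 + d) (c(K, d) = (d*sqrt(5 + d))*(2*d) = 2*d**2*sqrt(5 + d))
69245/(((c(-141, -25) + 41182)*(46890 - 31577))) = 69245/(((2*(-25)**2*sqrt(5 - 25) + 41182)*(46890 - 31577))) = 69245/(((2*625*sqrt(-20) + 41182)*15313)) = 69245/(((2*625*(2*I*sqrt(5)) + 41182)*15313)) = 69245/(((2500*I*sqrt(5) + 41182)*15313)) = 69245/(((41182 + 2500*I*sqrt(5))*15313)) = 69245/(630619966 + 38282500*I*sqrt(5))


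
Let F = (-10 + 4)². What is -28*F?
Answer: -1008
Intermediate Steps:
F = 36 (F = (-6)² = 36)
-28*F = -28*36 = -1008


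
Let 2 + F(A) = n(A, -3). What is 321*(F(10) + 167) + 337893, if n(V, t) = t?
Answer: 389895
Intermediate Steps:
F(A) = -5 (F(A) = -2 - 3 = -5)
321*(F(10) + 167) + 337893 = 321*(-5 + 167) + 337893 = 321*162 + 337893 = 52002 + 337893 = 389895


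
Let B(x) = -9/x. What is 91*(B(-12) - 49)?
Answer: -17563/4 ≈ -4390.8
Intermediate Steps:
91*(B(-12) - 49) = 91*(-9/(-12) - 49) = 91*(-9*(-1/12) - 49) = 91*(¾ - 49) = 91*(-193/4) = -17563/4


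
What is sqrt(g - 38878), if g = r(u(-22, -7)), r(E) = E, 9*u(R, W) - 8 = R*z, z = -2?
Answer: 5*I*sqrt(13994)/3 ≈ 197.16*I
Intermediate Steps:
u(R, W) = 8/9 - 2*R/9 (u(R, W) = 8/9 + (R*(-2))/9 = 8/9 + (-2*R)/9 = 8/9 - 2*R/9)
g = 52/9 (g = 8/9 - 2/9*(-22) = 8/9 + 44/9 = 52/9 ≈ 5.7778)
sqrt(g - 38878) = sqrt(52/9 - 38878) = sqrt(-349850/9) = 5*I*sqrt(13994)/3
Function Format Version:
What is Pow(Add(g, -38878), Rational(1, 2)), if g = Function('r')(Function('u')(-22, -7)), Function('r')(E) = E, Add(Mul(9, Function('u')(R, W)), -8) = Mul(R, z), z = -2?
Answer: Mul(Rational(5, 3), I, Pow(13994, Rational(1, 2))) ≈ Mul(197.16, I)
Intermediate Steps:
Function('u')(R, W) = Add(Rational(8, 9), Mul(Rational(-2, 9), R)) (Function('u')(R, W) = Add(Rational(8, 9), Mul(Rational(1, 9), Mul(R, -2))) = Add(Rational(8, 9), Mul(Rational(1, 9), Mul(-2, R))) = Add(Rational(8, 9), Mul(Rational(-2, 9), R)))
g = Rational(52, 9) (g = Add(Rational(8, 9), Mul(Rational(-2, 9), -22)) = Add(Rational(8, 9), Rational(44, 9)) = Rational(52, 9) ≈ 5.7778)
Pow(Add(g, -38878), Rational(1, 2)) = Pow(Add(Rational(52, 9), -38878), Rational(1, 2)) = Pow(Rational(-349850, 9), Rational(1, 2)) = Mul(Rational(5, 3), I, Pow(13994, Rational(1, 2)))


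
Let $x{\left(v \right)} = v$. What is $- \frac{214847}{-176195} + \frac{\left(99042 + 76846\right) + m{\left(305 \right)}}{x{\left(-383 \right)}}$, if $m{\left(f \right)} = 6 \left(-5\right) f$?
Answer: $- \frac{29296115509}{67482685} \approx -434.13$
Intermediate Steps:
$m{\left(f \right)} = - 30 f$
$- \frac{214847}{-176195} + \frac{\left(99042 + 76846\right) + m{\left(305 \right)}}{x{\left(-383 \right)}} = - \frac{214847}{-176195} + \frac{\left(99042 + 76846\right) - 9150}{-383} = \left(-214847\right) \left(- \frac{1}{176195}\right) + \left(175888 - 9150\right) \left(- \frac{1}{383}\right) = \frac{214847}{176195} + 166738 \left(- \frac{1}{383}\right) = \frac{214847}{176195} - \frac{166738}{383} = - \frac{29296115509}{67482685}$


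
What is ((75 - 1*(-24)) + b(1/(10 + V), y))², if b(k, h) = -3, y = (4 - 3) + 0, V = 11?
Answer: 9216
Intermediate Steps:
y = 1 (y = 1 + 0 = 1)
((75 - 1*(-24)) + b(1/(10 + V), y))² = ((75 - 1*(-24)) - 3)² = ((75 + 24) - 3)² = (99 - 3)² = 96² = 9216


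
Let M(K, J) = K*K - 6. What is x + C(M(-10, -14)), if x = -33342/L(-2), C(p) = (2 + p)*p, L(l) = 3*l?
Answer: 14581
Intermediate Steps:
M(K, J) = -6 + K² (M(K, J) = K² - 6 = -6 + K²)
C(p) = p*(2 + p)
x = 5557 (x = -33342/(3*(-2)) = -33342/(-6) = -33342*(-⅙) = 5557)
x + C(M(-10, -14)) = 5557 + (-6 + (-10)²)*(2 + (-6 + (-10)²)) = 5557 + (-6 + 100)*(2 + (-6 + 100)) = 5557 + 94*(2 + 94) = 5557 + 94*96 = 5557 + 9024 = 14581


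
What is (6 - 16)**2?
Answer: 100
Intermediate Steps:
(6 - 16)**2 = (-10)**2 = 100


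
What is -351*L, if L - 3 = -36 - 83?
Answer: 40716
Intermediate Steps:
L = -116 (L = 3 + (-36 - 83) = 3 - 119 = -116)
-351*L = -351*(-116) = 40716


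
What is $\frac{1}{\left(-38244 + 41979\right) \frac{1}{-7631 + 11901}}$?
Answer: $\frac{854}{747} \approx 1.1432$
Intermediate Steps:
$\frac{1}{\left(-38244 + 41979\right) \frac{1}{-7631 + 11901}} = \frac{1}{3735 \cdot \frac{1}{4270}} = \frac{1}{\frac{747}{854}} = \frac{854}{747}$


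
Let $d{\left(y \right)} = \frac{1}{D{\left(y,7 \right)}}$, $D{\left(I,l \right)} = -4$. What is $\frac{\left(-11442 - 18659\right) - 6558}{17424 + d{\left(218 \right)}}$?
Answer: $- \frac{146636}{69695} \approx -2.104$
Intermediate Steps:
$d{\left(y \right)} = - \frac{1}{4}$ ($d{\left(y \right)} = \frac{1}{-4} = - \frac{1}{4}$)
$\frac{\left(-11442 - 18659\right) - 6558}{17424 + d{\left(218 \right)}} = \frac{\left(-11442 - 18659\right) - 6558}{17424 - \frac{1}{4}} = \frac{\left(-11442 - 18659\right) - 6558}{\frac{69695}{4}} = \left(-30101 - 6558\right) \frac{4}{69695} = \left(-36659\right) \frac{4}{69695} = - \frac{146636}{69695}$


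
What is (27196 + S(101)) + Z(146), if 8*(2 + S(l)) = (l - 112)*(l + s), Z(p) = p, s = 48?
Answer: 217081/8 ≈ 27135.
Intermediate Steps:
S(l) = -2 + (-112 + l)*(48 + l)/8 (S(l) = -2 + ((l - 112)*(l + 48))/8 = -2 + ((-112 + l)*(48 + l))/8 = -2 + (-112 + l)*(48 + l)/8)
(27196 + S(101)) + Z(146) = (27196 + (-674 - 8*101 + (⅛)*101²)) + 146 = (27196 + (-674 - 808 + (⅛)*10201)) + 146 = (27196 + (-674 - 808 + 10201/8)) + 146 = (27196 - 1655/8) + 146 = 215913/8 + 146 = 217081/8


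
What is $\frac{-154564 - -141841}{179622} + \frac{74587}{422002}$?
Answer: $\frac{669027889}{6316736937} \approx 0.10591$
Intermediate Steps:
$\frac{-154564 - -141841}{179622} + \frac{74587}{422002} = \left(-154564 + 141841\right) \frac{1}{179622} + 74587 \cdot \frac{1}{422002} = \left(-12723\right) \frac{1}{179622} + \frac{74587}{422002} = - \frac{4241}{59874} + \frac{74587}{422002} = \frac{669027889}{6316736937}$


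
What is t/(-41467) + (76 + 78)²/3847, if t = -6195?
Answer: 1007263537/159523549 ≈ 6.3142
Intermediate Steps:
t/(-41467) + (76 + 78)²/3847 = -6195/(-41467) + (76 + 78)²/3847 = -6195*(-1/41467) + 154²*(1/3847) = 6195/41467 + 23716*(1/3847) = 6195/41467 + 23716/3847 = 1007263537/159523549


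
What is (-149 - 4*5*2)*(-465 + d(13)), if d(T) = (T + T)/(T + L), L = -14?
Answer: 92799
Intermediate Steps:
d(T) = 2*T/(-14 + T) (d(T) = (T + T)/(T - 14) = (2*T)/(-14 + T) = 2*T/(-14 + T))
(-149 - 4*5*2)*(-465 + d(13)) = (-149 - 4*5*2)*(-465 + 2*13/(-14 + 13)) = (-149 - 20*2)*(-465 + 2*13/(-1)) = (-149 - 40)*(-465 + 2*13*(-1)) = -189*(-465 - 26) = -189*(-491) = 92799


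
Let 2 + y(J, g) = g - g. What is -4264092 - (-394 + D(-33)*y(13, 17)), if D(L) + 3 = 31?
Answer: -4263642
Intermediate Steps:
y(J, g) = -2 (y(J, g) = -2 + (g - g) = -2 + 0 = -2)
D(L) = 28 (D(L) = -3 + 31 = 28)
-4264092 - (-394 + D(-33)*y(13, 17)) = -4264092 - (-394 + 28*(-2)) = -4264092 - (-394 - 56) = -4264092 - 1*(-450) = -4264092 + 450 = -4263642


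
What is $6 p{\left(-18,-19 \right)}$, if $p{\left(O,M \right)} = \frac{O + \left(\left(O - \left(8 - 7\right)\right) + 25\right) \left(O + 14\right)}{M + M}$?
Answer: $\frac{126}{19} \approx 6.6316$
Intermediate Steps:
$p{\left(O,M \right)} = \frac{O + \left(14 + O\right) \left(24 + O\right)}{2 M}$ ($p{\left(O,M \right)} = \frac{O + \left(\left(O - 1\right) + 25\right) \left(14 + O\right)}{2 M} = \left(O + \left(\left(O - 1\right) + 25\right) \left(14 + O\right)\right) \frac{1}{2 M} = \left(O + \left(\left(-1 + O\right) + 25\right) \left(14 + O\right)\right) \frac{1}{2 M} = \left(O + \left(24 + O\right) \left(14 + O\right)\right) \frac{1}{2 M} = \left(O + \left(14 + O\right) \left(24 + O\right)\right) \frac{1}{2 M} = \frac{O + \left(14 + O\right) \left(24 + O\right)}{2 M}$)
$6 p{\left(-18,-19 \right)} = 6 \frac{336 + \left(-18\right)^{2} + 39 \left(-18\right)}{2 \left(-19\right)} = 6 \cdot \frac{1}{2} \left(- \frac{1}{19}\right) \left(336 + 324 - 702\right) = 6 \cdot \frac{1}{2} \left(- \frac{1}{19}\right) \left(-42\right) = 6 \cdot \frac{21}{19} = \frac{126}{19}$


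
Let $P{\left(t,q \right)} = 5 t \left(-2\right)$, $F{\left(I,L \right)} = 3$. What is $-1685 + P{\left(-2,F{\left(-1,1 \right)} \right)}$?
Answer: $-1665$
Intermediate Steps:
$P{\left(t,q \right)} = - 10 t$
$-1685 + P{\left(-2,F{\left(-1,1 \right)} \right)} = -1685 - -20 = -1685 + 20 = -1665$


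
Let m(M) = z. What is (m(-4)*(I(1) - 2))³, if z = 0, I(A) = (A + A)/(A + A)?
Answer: 0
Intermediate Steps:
I(A) = 1 (I(A) = (2*A)/((2*A)) = (2*A)*(1/(2*A)) = 1)
m(M) = 0
(m(-4)*(I(1) - 2))³ = (0*(1 - 2))³ = (0*(-1))³ = 0³ = 0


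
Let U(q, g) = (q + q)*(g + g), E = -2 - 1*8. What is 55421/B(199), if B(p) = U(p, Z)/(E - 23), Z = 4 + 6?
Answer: -1828893/7960 ≈ -229.76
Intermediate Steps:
Z = 10
E = -10 (E = -2 - 8 = -10)
U(q, g) = 4*g*q (U(q, g) = (2*q)*(2*g) = 4*g*q)
B(p) = -40*p/33 (B(p) = (4*10*p)/(-10 - 23) = (40*p)/(-33) = -40*p/33)
55421/B(199) = 55421/((-40/33*199)) = 55421/(-7960/33) = 55421*(-33/7960) = -1828893/7960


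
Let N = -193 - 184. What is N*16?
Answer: -6032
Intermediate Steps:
N = -377
N*16 = -377*16 = -6032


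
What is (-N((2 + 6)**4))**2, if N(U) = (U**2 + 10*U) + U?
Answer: 282988835241984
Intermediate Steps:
N(U) = U**2 + 11*U
(-N((2 + 6)**4))**2 = (-(2 + 6)**4*(11 + (2 + 6)**4))**2 = (-8**4*(11 + 8**4))**2 = (-4096*(11 + 4096))**2 = (-4096*4107)**2 = (-1*16822272)**2 = (-16822272)**2 = 282988835241984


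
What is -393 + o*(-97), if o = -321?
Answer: 30744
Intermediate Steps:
-393 + o*(-97) = -393 - 321*(-97) = -393 + 31137 = 30744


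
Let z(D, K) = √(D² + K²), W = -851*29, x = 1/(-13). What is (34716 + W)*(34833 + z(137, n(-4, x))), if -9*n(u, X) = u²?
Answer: 349618821 + 10037*√1520545/9 ≈ 3.5099e+8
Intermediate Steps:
x = -1/13 ≈ -0.076923
n(u, X) = -u²/9
W = -24679
(34716 + W)*(34833 + z(137, n(-4, x))) = (34716 - 24679)*(34833 + √(137² + (-⅑*(-4)²)²)) = 10037*(34833 + √(18769 + (-⅑*16)²)) = 10037*(34833 + √(18769 + (-16/9)²)) = 10037*(34833 + √(18769 + 256/81)) = 10037*(34833 + √(1520545/81)) = 10037*(34833 + √1520545/9) = 349618821 + 10037*√1520545/9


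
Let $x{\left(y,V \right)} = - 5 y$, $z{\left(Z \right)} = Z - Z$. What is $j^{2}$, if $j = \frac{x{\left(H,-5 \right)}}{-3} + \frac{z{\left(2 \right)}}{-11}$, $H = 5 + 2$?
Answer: $\frac{1225}{9} \approx 136.11$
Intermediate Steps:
$z{\left(Z \right)} = 0$
$H = 7$
$j = \frac{35}{3}$ ($j = \frac{\left(-5\right) 7}{-3} + \frac{0}{-11} = \left(-35\right) \left(- \frac{1}{3}\right) + 0 \left(- \frac{1}{11}\right) = \frac{35}{3} + 0 = \frac{35}{3} \approx 11.667$)
$j^{2} = \left(\frac{35}{3}\right)^{2} = \frac{1225}{9}$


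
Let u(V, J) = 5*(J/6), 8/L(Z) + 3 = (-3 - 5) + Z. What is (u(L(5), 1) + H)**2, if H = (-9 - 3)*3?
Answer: 44521/36 ≈ 1236.7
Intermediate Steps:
H = -36 (H = -12*3 = -36)
L(Z) = 8/(-11 + Z) (L(Z) = 8/(-3 + ((-3 - 5) + Z)) = 8/(-3 + (-8 + Z)) = 8/(-11 + Z))
u(V, J) = 5*J/6 (u(V, J) = 5*(J*(1/6)) = 5*(J/6) = 5*J/6)
(u(L(5), 1) + H)**2 = ((5/6)*1 - 36)**2 = (5/6 - 36)**2 = (-211/6)**2 = 44521/36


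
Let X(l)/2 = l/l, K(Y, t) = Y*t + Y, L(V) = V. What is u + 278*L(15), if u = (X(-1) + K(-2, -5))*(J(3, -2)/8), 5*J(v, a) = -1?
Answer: 16679/4 ≈ 4169.8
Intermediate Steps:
J(v, a) = -⅕ (J(v, a) = (⅕)*(-1) = -⅕)
K(Y, t) = Y + Y*t
X(l) = 2 (X(l) = 2*(l/l) = 2*1 = 2)
u = -¼ (u = (2 - 2*(1 - 5))*(-⅕/8) = (2 - 2*(-4))*(-⅕*⅛) = (2 + 8)*(-1/40) = 10*(-1/40) = -¼ ≈ -0.25000)
u + 278*L(15) = -¼ + 278*15 = -¼ + 4170 = 16679/4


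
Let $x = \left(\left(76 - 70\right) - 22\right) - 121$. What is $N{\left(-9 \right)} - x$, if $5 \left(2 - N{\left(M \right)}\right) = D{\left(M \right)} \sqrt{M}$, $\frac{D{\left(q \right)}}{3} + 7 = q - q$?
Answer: $139 + \frac{63 i}{5} \approx 139.0 + 12.6 i$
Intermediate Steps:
$D{\left(q \right)} = -21$ ($D{\left(q \right)} = -21 + 3 \left(q - q\right) = -21 + 3 \cdot 0 = -21 + 0 = -21$)
$N{\left(M \right)} = 2 + \frac{21 \sqrt{M}}{5}$ ($N{\left(M \right)} = 2 - \frac{\left(-21\right) \sqrt{M}}{5} = 2 + \frac{21 \sqrt{M}}{5}$)
$x = -137$ ($x = \left(6 - 22\right) - 121 = -16 - 121 = -137$)
$N{\left(-9 \right)} - x = \left(2 + \frac{21 \sqrt{-9}}{5}\right) - -137 = \left(2 + \frac{21 \cdot 3 i}{5}\right) + 137 = \left(2 + \frac{63 i}{5}\right) + 137 = 139 + \frac{63 i}{5}$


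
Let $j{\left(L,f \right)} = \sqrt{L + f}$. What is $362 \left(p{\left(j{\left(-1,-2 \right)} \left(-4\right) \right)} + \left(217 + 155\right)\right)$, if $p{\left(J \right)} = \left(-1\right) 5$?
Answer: $132854$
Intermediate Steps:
$p{\left(J \right)} = -5$
$362 \left(p{\left(j{\left(-1,-2 \right)} \left(-4\right) \right)} + \left(217 + 155\right)\right) = 362 \left(-5 + \left(217 + 155\right)\right) = 362 \left(-5 + 372\right) = 362 \cdot 367 = 132854$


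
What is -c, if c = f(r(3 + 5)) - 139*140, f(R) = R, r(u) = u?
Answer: 19452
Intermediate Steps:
c = -19452 (c = (3 + 5) - 139*140 = 8 - 19460 = -19452)
-c = -1*(-19452) = 19452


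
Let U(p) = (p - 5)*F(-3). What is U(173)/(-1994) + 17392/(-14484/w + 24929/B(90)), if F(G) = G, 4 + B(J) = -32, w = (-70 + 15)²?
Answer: -1869172058052/75703854053 ≈ -24.691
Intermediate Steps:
w = 3025 (w = (-55)² = 3025)
B(J) = -36 (B(J) = -4 - 32 = -36)
U(p) = 15 - 3*p (U(p) = (p - 5)*(-3) = (-5 + p)*(-3) = 15 - 3*p)
U(173)/(-1994) + 17392/(-14484/w + 24929/B(90)) = (15 - 3*173)/(-1994) + 17392/(-14484/3025 + 24929/(-36)) = (15 - 519)*(-1/1994) + 17392/(-14484*1/3025 + 24929*(-1/36)) = -504*(-1/1994) + 17392/(-14484/3025 - 24929/36) = 252/997 + 17392/(-75931649/108900) = 252/997 + 17392*(-108900/75931649) = 252/997 - 1893988800/75931649 = -1869172058052/75703854053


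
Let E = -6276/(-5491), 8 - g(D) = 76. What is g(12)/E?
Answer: -93347/1569 ≈ -59.495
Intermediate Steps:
g(D) = -68 (g(D) = 8 - 1*76 = 8 - 76 = -68)
E = 6276/5491 (E = -6276*(-1/5491) = 6276/5491 ≈ 1.1430)
g(12)/E = -68/6276/5491 = -68*5491/6276 = -93347/1569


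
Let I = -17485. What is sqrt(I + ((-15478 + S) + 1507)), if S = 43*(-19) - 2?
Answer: 5*I*sqrt(1291) ≈ 179.65*I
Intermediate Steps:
S = -819 (S = -817 - 2 = -819)
sqrt(I + ((-15478 + S) + 1507)) = sqrt(-17485 + ((-15478 - 819) + 1507)) = sqrt(-17485 + (-16297 + 1507)) = sqrt(-17485 - 14790) = sqrt(-32275) = 5*I*sqrt(1291)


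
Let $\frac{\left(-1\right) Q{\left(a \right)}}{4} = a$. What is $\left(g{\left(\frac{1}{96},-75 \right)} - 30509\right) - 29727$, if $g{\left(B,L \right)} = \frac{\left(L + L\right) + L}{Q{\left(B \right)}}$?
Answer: $-54836$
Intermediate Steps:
$Q{\left(a \right)} = - 4 a$
$g{\left(B,L \right)} = - \frac{3 L}{4 B}$ ($g{\left(B,L \right)} = \frac{\left(L + L\right) + L}{\left(-4\right) B} = \left(2 L + L\right) \left(- \frac{1}{4 B}\right) = 3 L \left(- \frac{1}{4 B}\right) = - \frac{3 L}{4 B}$)
$\left(g{\left(\frac{1}{96},-75 \right)} - 30509\right) - 29727 = \left(\left(- \frac{3}{4}\right) \left(-75\right) \frac{1}{\frac{1}{96}} - 30509\right) - 29727 = \left(\left(- \frac{3}{4}\right) \left(-75\right) 96 - 30509\right) - 29727 = \left(5400 - 30509\right) - 29727 = -25109 - 29727 = -54836$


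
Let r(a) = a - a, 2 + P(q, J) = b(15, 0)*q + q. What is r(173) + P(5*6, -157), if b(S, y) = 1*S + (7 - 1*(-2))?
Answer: 748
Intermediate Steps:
b(S, y) = 9 + S (b(S, y) = S + (7 + 2) = S + 9 = 9 + S)
P(q, J) = -2 + 25*q (P(q, J) = -2 + ((9 + 15)*q + q) = -2 + (24*q + q) = -2 + 25*q)
r(a) = 0
r(173) + P(5*6, -157) = 0 + (-2 + 25*(5*6)) = 0 + (-2 + 25*30) = 0 + (-2 + 750) = 0 + 748 = 748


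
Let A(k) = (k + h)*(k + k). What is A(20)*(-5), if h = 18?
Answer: -7600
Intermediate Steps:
A(k) = 2*k*(18 + k) (A(k) = (k + 18)*(k + k) = (18 + k)*(2*k) = 2*k*(18 + k))
A(20)*(-5) = (2*20*(18 + 20))*(-5) = (2*20*38)*(-5) = 1520*(-5) = -7600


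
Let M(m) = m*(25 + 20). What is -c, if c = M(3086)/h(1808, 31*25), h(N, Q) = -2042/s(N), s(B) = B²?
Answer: 226973571840/1021 ≈ 2.2231e+8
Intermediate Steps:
h(N, Q) = -2042/N²
M(m) = 45*m (M(m) = m*45 = 45*m)
c = -226973571840/1021 (c = (45*3086)/((-2042/1808²)) = 138870/((-2042*1/3268864)) = 138870/(-1021/1634432) = 138870*(-1634432/1021) = -226973571840/1021 ≈ -2.2231e+8)
-c = -1*(-226973571840/1021) = 226973571840/1021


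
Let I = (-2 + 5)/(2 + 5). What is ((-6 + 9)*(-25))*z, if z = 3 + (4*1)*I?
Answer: -2475/7 ≈ -353.57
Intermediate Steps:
I = 3/7 ≈ 0.42857
z = 33/7 (z = 3 + (4*1)*(3/7) = 3 + 4*(3/7) = 3 + 12/7 = 33/7 ≈ 4.7143)
((-6 + 9)*(-25))*z = ((-6 + 9)*(-25))*(33/7) = (3*(-25))*(33/7) = -75*33/7 = -2475/7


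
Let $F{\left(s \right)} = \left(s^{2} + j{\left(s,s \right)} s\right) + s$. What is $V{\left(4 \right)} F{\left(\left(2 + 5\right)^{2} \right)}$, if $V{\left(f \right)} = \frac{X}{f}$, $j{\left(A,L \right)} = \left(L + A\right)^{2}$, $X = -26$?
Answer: $-3074799$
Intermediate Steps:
$j{\left(A,L \right)} = \left(A + L\right)^{2}$
$F{\left(s \right)} = s + s^{2} + 4 s^{3}$ ($F{\left(s \right)} = \left(s^{2} + \left(s + s\right)^{2} s\right) + s = \left(s^{2} + \left(2 s\right)^{2} s\right) + s = \left(s^{2} + 4 s^{2} s\right) + s = \left(s^{2} + 4 s^{3}\right) + s = s + s^{2} + 4 s^{3}$)
$V{\left(f \right)} = - \frac{26}{f}$
$V{\left(4 \right)} F{\left(\left(2 + 5\right)^{2} \right)} = - \frac{26}{4} \left(2 + 5\right)^{2} \left(1 + \left(2 + 5\right)^{2} + 4 \left(\left(2 + 5\right)^{2}\right)^{2}\right) = \left(-26\right) \frac{1}{4} \cdot 7^{2} \left(1 + 7^{2} + 4 \left(7^{2}\right)^{2}\right) = - \frac{13 \cdot 49 \left(1 + 49 + 4 \cdot 49^{2}\right)}{2} = - \frac{13 \cdot 49 \left(1 + 49 + 4 \cdot 2401\right)}{2} = - \frac{13 \cdot 49 \left(1 + 49 + 9604\right)}{2} = - \frac{13 \cdot 49 \cdot 9654}{2} = \left(- \frac{13}{2}\right) 473046 = -3074799$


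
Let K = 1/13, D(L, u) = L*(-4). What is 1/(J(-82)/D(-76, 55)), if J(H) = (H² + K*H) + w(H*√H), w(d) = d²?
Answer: -1976/3540227 ≈ -0.00055816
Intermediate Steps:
D(L, u) = -4*L
K = 1/13 ≈ 0.076923
J(H) = H² + H³ + H/13 (J(H) = (H² + H/13) + (H*√H)² = (H² + H/13) + (H^(3/2))² = (H² + H/13) + H³ = H² + H³ + H/13)
1/(J(-82)/D(-76, 55)) = 1/((-82*(1/13 - 82 + (-82)²))/((-4*(-76)))) = 1/(-82*(1/13 - 82 + 6724)/304) = 1/(-82*86347/13*(1/304)) = 1/(-7080454/13*1/304) = 1/(-3540227/1976) = -1976/3540227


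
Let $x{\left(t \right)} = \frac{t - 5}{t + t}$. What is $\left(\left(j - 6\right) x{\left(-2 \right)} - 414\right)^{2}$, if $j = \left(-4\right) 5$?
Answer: $\frac{844561}{4} \approx 2.1114 \cdot 10^{5}$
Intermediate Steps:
$x{\left(t \right)} = \frac{-5 + t}{2 t}$ ($x{\left(t \right)} = \frac{t - 5}{2 t} = \left(-5 + t\right) \frac{1}{2 t} = \frac{-5 + t}{2 t}$)
$j = -20$
$\left(\left(j - 6\right) x{\left(-2 \right)} - 414\right)^{2} = \left(\left(-20 - 6\right) \frac{-5 - 2}{2 \left(-2\right)} - 414\right)^{2} = \left(- 26 \cdot \frac{1}{2} \left(- \frac{1}{2}\right) \left(-7\right) - 414\right)^{2} = \left(\left(-26\right) \frac{7}{4} - 414\right)^{2} = \left(- \frac{91}{2} - 414\right)^{2} = \left(- \frac{919}{2}\right)^{2} = \frac{844561}{4}$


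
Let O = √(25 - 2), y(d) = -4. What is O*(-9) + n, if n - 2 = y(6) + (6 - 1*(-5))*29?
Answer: 317 - 9*√23 ≈ 273.84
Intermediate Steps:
O = √23 ≈ 4.7958
n = 317 (n = 2 + (-4 + (6 - 1*(-5))*29) = 2 + (-4 + (6 + 5)*29) = 2 + (-4 + 11*29) = 2 + (-4 + 319) = 2 + 315 = 317)
O*(-9) + n = √23*(-9) + 317 = -9*√23 + 317 = 317 - 9*√23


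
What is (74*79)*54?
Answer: 315684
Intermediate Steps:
(74*79)*54 = 5846*54 = 315684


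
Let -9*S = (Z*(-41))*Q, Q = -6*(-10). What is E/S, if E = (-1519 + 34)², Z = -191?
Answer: -1323135/31324 ≈ -42.240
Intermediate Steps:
Q = 60
E = 2205225 (E = (-1485)² = 2205225)
S = -156620/3 (S = -(-191*(-41))*60/9 = -7831*60/9 = -⅑*469860 = -156620/3 ≈ -52207.)
E/S = 2205225/(-156620/3) = 2205225*(-3/156620) = -1323135/31324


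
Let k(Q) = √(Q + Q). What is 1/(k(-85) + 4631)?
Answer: 4631/21446331 - I*√170/21446331 ≈ 0.00021593 - 6.0796e-7*I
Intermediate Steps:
k(Q) = √2*√Q (k(Q) = √(2*Q) = √2*√Q)
1/(k(-85) + 4631) = 1/(√2*√(-85) + 4631) = 1/(√2*(I*√85) + 4631) = 1/(I*√170 + 4631) = 1/(4631 + I*√170)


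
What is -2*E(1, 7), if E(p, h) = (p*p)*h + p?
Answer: -16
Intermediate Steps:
E(p, h) = p + h*p² (E(p, h) = p²*h + p = h*p² + p = p + h*p²)
-2*E(1, 7) = -2*(1 + 7*1) = -2*(1 + 7) = -2*8 = -16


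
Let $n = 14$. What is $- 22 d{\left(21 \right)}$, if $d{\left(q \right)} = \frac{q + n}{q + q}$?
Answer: $- \frac{55}{3} \approx -18.333$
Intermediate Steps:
$d{\left(q \right)} = \frac{14 + q}{2 q}$ ($d{\left(q \right)} = \frac{q + 14}{q + q} = \frac{14 + q}{2 q}$)
$- 22 d{\left(21 \right)} = - 22 \frac{14 + 21}{2 \cdot 21} = - 22 \cdot \frac{1}{2} \cdot \frac{1}{21} \cdot 35 = \left(-22\right) \frac{5}{6} = - \frac{55}{3}$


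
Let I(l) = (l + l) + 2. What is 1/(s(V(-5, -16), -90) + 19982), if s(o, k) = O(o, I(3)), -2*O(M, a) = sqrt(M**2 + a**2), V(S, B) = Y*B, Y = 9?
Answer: 9991/199637562 + 5*sqrt(13)/99818781 ≈ 5.0226e-5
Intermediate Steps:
I(l) = 2 + 2*l (I(l) = 2*l + 2 = 2 + 2*l)
V(S, B) = 9*B
O(M, a) = -sqrt(M**2 + a**2)/2
s(o, k) = -sqrt(64 + o**2)/2 (s(o, k) = -sqrt(o**2 + (2 + 2*3)**2)/2 = -sqrt(o**2 + (2 + 6)**2)/2 = -sqrt(o**2 + 8**2)/2 = -sqrt(o**2 + 64)/2 = -sqrt(64 + o**2)/2)
1/(s(V(-5, -16), -90) + 19982) = 1/(-sqrt(64 + (9*(-16))**2)/2 + 19982) = 1/(-sqrt(64 + (-144)**2)/2 + 19982) = 1/(-sqrt(64 + 20736)/2 + 19982) = 1/(-20*sqrt(13) + 19982) = 1/(19982 - 20*sqrt(13))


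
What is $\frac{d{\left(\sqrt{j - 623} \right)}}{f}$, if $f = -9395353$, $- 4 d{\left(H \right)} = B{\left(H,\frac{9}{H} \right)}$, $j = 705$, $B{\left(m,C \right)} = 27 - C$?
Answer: $\frac{27}{37581412} - \frac{9 \sqrt{82}}{3081675784} \approx 6.9199 \cdot 10^{-7}$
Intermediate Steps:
$d{\left(H \right)} = - \frac{27}{4} + \frac{9}{4 H}$ ($d{\left(H \right)} = - \frac{27 - \frac{9}{H}}{4} = - \frac{27}{4} + \frac{9}{4 H}$)
$\frac{d{\left(\sqrt{j - 623} \right)}}{f} = \frac{\frac{9}{4} \frac{1}{\sqrt{705 - 623}} \left(1 - 3 \sqrt{705 - 623}\right)}{-9395353} = \frac{9 \left(1 - 3 \sqrt{82}\right)}{4 \sqrt{82}} \left(- \frac{1}{9395353}\right) = \frac{9 \frac{\sqrt{82}}{82} \left(1 - 3 \sqrt{82}\right)}{4} \left(- \frac{1}{9395353}\right) = \frac{9 \sqrt{82} \left(1 - 3 \sqrt{82}\right)}{328} \left(- \frac{1}{9395353}\right) = - \frac{9 \sqrt{82} \left(1 - 3 \sqrt{82}\right)}{3081675784}$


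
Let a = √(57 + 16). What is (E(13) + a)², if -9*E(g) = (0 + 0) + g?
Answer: 6082/81 - 26*√73/9 ≈ 50.404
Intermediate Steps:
E(g) = -g/9 (E(g) = -((0 + 0) + g)/9 = -(0 + g)/9 = -g/9)
a = √73 ≈ 8.5440
(E(13) + a)² = (-⅑*13 + √73)² = (-13/9 + √73)²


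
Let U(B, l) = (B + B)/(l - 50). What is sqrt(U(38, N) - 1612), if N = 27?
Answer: 12*I*sqrt(5934)/23 ≈ 40.191*I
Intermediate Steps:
U(B, l) = 2*B/(-50 + l) (U(B, l) = (2*B)/(-50 + l) = 2*B/(-50 + l))
sqrt(U(38, N) - 1612) = sqrt(2*38/(-50 + 27) - 1612) = sqrt(2*38/(-23) - 1612) = sqrt(2*38*(-1/23) - 1612) = sqrt(-76/23 - 1612) = sqrt(-37152/23) = 12*I*sqrt(5934)/23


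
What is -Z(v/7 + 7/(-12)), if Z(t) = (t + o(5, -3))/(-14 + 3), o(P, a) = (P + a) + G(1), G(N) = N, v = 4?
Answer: 251/924 ≈ 0.27165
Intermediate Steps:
o(P, a) = 1 + P + a (o(P, a) = (P + a) + 1 = 1 + P + a)
Z(t) = -3/11 - t/11 (Z(t) = (t + (1 + 5 - 3))/(-14 + 3) = (t + 3)/(-11) = (3 + t)*(-1/11) = -3/11 - t/11)
-Z(v/7 + 7/(-12)) = -(-3/11 - (4/7 + 7/(-12))/11) = -(-3/11 - (4*(⅐) + 7*(-1/12))/11) = -(-3/11 - (4/7 - 7/12)/11) = -(-3/11 - 1/11*(-1/84)) = -(-3/11 + 1/924) = -1*(-251/924) = 251/924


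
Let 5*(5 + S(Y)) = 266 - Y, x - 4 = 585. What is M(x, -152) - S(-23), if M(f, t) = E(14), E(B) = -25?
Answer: -389/5 ≈ -77.800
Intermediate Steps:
x = 589 (x = 4 + 585 = 589)
S(Y) = 241/5 - Y/5 (S(Y) = -5 + (266 - Y)/5 = -5 + (266/5 - Y/5) = 241/5 - Y/5)
M(f, t) = -25
M(x, -152) - S(-23) = -25 - (241/5 - ⅕*(-23)) = -25 - (241/5 + 23/5) = -25 - 1*264/5 = -25 - 264/5 = -389/5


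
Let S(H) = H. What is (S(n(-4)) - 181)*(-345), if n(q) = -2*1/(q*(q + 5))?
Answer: 124545/2 ≈ 62273.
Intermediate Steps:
n(q) = -2/(q*(5 + q)) (n(q) = -2*1/(q*(5 + q)) = -2/(q*(5 + q)))
(S(n(-4)) - 181)*(-345) = (-2/(-4*(5 - 4)) - 181)*(-345) = (-2*(-¼)/1 - 181)*(-345) = (-2*(-¼)*1 - 181)*(-345) = (½ - 181)*(-345) = -361/2*(-345) = 124545/2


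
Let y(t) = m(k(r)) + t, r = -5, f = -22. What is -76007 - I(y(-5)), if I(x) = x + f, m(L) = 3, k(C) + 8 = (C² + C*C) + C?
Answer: -75983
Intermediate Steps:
k(C) = -8 + C + 2*C² (k(C) = -8 + ((C² + C*C) + C) = -8 + ((C² + C²) + C) = -8 + (2*C² + C) = -8 + (C + 2*C²) = -8 + C + 2*C²)
y(t) = 3 + t
I(x) = -22 + x (I(x) = x - 22 = -22 + x)
-76007 - I(y(-5)) = -76007 - (-22 + (3 - 5)) = -76007 - (-22 - 2) = -76007 - 1*(-24) = -76007 + 24 = -75983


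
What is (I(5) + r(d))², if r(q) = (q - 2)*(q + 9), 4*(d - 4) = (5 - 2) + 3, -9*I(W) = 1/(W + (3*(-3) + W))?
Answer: 3323329/1296 ≈ 2564.3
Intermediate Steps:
I(W) = -1/(9*(-9 + 2*W)) (I(W) = -1/(9*(W + (3*(-3) + W))) = -1/(9*(W + (-9 + W))) = -1/(9*(-9 + 2*W)))
d = 11/2 (d = 4 + ((5 - 2) + 3)/4 = 4 + (3 + 3)/4 = 4 + (¼)*6 = 4 + 3/2 = 11/2 ≈ 5.5000)
r(q) = (-2 + q)*(9 + q)
(I(5) + r(d))² = (-1/(-81 + 18*5) + (-18 + (11/2)² + 7*(11/2)))² = (-1/(-81 + 90) + (-18 + 121/4 + 77/2))² = (-1/9 + 203/4)² = (-1*⅑ + 203/4)² = (-⅑ + 203/4)² = (1823/36)² = 3323329/1296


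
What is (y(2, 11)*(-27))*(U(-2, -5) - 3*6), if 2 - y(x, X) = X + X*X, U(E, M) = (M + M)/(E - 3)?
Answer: -56160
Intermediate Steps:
U(E, M) = 2*M/(-3 + E) (U(E, M) = (2*M)/(-3 + E) = 2*M/(-3 + E))
y(x, X) = 2 - X - X² (y(x, X) = 2 - (X + X*X) = 2 - (X + X²) = 2 + (-X - X²) = 2 - X - X²)
(y(2, 11)*(-27))*(U(-2, -5) - 3*6) = ((2 - 1*11 - 1*11²)*(-27))*(2*(-5)/(-3 - 2) - 3*6) = ((2 - 11 - 1*121)*(-27))*(2*(-5)/(-5) - 18) = ((2 - 11 - 121)*(-27))*(2*(-5)*(-⅕) - 18) = (-130*(-27))*(2 - 18) = 3510*(-16) = -56160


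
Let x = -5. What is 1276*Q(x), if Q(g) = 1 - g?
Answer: 7656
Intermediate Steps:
1276*Q(x) = 1276*(1 - 1*(-5)) = 1276*(1 + 5) = 1276*6 = 7656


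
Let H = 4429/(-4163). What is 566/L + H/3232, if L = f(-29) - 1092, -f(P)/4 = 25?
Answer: -952588153/2004767584 ≈ -0.47516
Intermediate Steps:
f(P) = -100 (f(P) = -4*25 = -100)
H = -4429/4163 (H = 4429*(-1/4163) = -4429/4163 ≈ -1.0639)
L = -1192 (L = -100 - 1092 = -1192)
566/L + H/3232 = 566/(-1192) - 4429/4163/3232 = 566*(-1/1192) - 4429/4163*1/3232 = -283/596 - 4429/13454816 = -952588153/2004767584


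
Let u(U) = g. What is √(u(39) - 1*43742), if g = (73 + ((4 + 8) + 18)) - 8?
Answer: I*√43647 ≈ 208.92*I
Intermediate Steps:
g = 95 (g = (73 + (12 + 18)) - 8 = (73 + 30) - 8 = 103 - 8 = 95)
u(U) = 95
√(u(39) - 1*43742) = √(95 - 1*43742) = √(95 - 43742) = √(-43647) = I*√43647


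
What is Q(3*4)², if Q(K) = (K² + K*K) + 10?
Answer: 88804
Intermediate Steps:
Q(K) = 10 + 2*K² (Q(K) = (K² + K²) + 10 = 2*K² + 10 = 10 + 2*K²)
Q(3*4)² = (10 + 2*(3*4)²)² = (10 + 2*12²)² = (10 + 2*144)² = (10 + 288)² = 298² = 88804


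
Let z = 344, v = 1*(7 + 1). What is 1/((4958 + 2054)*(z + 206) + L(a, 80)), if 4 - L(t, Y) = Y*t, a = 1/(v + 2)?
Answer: 1/3856596 ≈ 2.5930e-7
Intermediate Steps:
v = 8 (v = 1*8 = 8)
a = ⅒ (a = 1/(8 + 2) = 1/10 = ⅒ ≈ 0.10000)
L(t, Y) = 4 - Y*t
1/((4958 + 2054)*(z + 206) + L(a, 80)) = 1/((4958 + 2054)*(344 + 206) + (4 - 1*80*⅒)) = 1/(7012*550 + (4 - 8)) = 1/(3856600 - 4) = 1/3856596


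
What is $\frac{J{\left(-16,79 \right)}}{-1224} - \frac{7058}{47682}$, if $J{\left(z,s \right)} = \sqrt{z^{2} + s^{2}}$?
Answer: $- \frac{3529}{23841} - \frac{\sqrt{6497}}{1224} \approx -0.21388$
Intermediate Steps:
$J{\left(z,s \right)} = \sqrt{s^{2} + z^{2}}$
$\frac{J{\left(-16,79 \right)}}{-1224} - \frac{7058}{47682} = \frac{\sqrt{79^{2} + \left(-16\right)^{2}}}{-1224} - \frac{7058}{47682} = \sqrt{6241 + 256} \left(- \frac{1}{1224}\right) - \frac{3529}{23841} = \sqrt{6497} \left(- \frac{1}{1224}\right) - \frac{3529}{23841} = - \frac{\sqrt{6497}}{1224} - \frac{3529}{23841} = - \frac{3529}{23841} - \frac{\sqrt{6497}}{1224}$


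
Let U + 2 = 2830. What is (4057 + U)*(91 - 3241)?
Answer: -21687750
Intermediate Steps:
U = 2828 (U = -2 + 2830 = 2828)
(4057 + U)*(91 - 3241) = (4057 + 2828)*(91 - 3241) = 6885*(-3150) = -21687750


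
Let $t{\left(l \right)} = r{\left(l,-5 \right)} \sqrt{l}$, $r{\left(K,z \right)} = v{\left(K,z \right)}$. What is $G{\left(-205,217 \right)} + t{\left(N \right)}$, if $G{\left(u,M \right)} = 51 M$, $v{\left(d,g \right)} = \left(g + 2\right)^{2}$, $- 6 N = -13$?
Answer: $11067 + \frac{3 \sqrt{78}}{2} \approx 11080.0$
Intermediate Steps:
$N = \frac{13}{6}$ ($N = \left(- \frac{1}{6}\right) \left(-13\right) = \frac{13}{6} \approx 2.1667$)
$v{\left(d,g \right)} = \left(2 + g\right)^{2}$
$r{\left(K,z \right)} = \left(2 + z\right)^{2}$
$t{\left(l \right)} = 9 \sqrt{l}$ ($t{\left(l \right)} = \left(2 - 5\right)^{2} \sqrt{l} = \left(-3\right)^{2} \sqrt{l} = 9 \sqrt{l}$)
$G{\left(-205,217 \right)} + t{\left(N \right)} = 51 \cdot 217 + 9 \sqrt{\frac{13}{6}} = 11067 + 9 \frac{\sqrt{78}}{6} = 11067 + \frac{3 \sqrt{78}}{2}$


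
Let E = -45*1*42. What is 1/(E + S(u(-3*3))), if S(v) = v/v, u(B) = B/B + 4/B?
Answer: -1/1889 ≈ -0.00052938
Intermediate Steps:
u(B) = 1 + 4/B
S(v) = 1
E = -1890 (E = -45*42 = -1890)
1/(E + S(u(-3*3))) = 1/(-1890 + 1) = 1/(-1889) = -1/1889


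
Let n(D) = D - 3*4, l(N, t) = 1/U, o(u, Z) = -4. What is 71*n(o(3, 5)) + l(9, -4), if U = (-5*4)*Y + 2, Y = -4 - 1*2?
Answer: -138591/122 ≈ -1136.0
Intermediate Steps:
Y = -6 (Y = -4 - 2 = -6)
U = 122 (U = -5*4*(-6) + 2 = -20*(-6) + 2 = 120 + 2 = 122)
l(N, t) = 1/122
n(D) = -12 + D (n(D) = D - 12 = -12 + D)
71*n(o(3, 5)) + l(9, -4) = 71*(-12 - 4) + 1/122 = 71*(-16) + 1/122 = -1136 + 1/122 = -138591/122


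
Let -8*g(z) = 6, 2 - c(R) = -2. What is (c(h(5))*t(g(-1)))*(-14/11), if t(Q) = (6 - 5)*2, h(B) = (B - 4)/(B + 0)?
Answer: -112/11 ≈ -10.182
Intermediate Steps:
h(B) = (-4 + B)/B
c(R) = 4 (c(R) = 2 - 1*(-2) = 2 + 2 = 4)
g(z) = -¾ (g(z) = -⅛*6 = -¾)
t(Q) = 2 (t(Q) = 1*2 = 2)
(c(h(5))*t(g(-1)))*(-14/11) = (4*2)*(-14/11) = 8*(-14*1/11) = 8*(-14/11) = -112/11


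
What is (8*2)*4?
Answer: 64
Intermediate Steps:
(8*2)*4 = 16*4 = 64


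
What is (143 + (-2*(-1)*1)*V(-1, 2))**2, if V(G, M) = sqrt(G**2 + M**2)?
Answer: 20469 + 572*sqrt(5) ≈ 21748.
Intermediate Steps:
(143 + (-2*(-1)*1)*V(-1, 2))**2 = (143 + (-2*(-1)*1)*sqrt((-1)**2 + 2**2))**2 = (143 + (2*1)*sqrt(1 + 4))**2 = (143 + 2*sqrt(5))**2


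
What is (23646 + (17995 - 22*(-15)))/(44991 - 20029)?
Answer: 41971/24962 ≈ 1.6814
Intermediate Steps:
(23646 + (17995 - 22*(-15)))/(44991 - 20029) = (23646 + (17995 + 330))/24962 = (23646 + 18325)*(1/24962) = 41971*(1/24962) = 41971/24962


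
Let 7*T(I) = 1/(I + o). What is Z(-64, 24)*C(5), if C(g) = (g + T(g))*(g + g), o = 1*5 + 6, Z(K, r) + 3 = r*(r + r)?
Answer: 3222945/56 ≈ 57553.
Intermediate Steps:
Z(K, r) = -3 + 2*r² (Z(K, r) = -3 + r*(r + r) = -3 + r*(2*r) = -3 + 2*r²)
o = 11 (o = 5 + 6 = 11)
T(I) = 1/(7*(11 + I)) (T(I) = 1/(7*(I + 11)) = 1/(7*(11 + I)))
C(g) = 2*g*(g + 1/(7*(11 + g))) (C(g) = (g + 1/(7*(11 + g)))*(g + g) = (g + 1/(7*(11 + g)))*(2*g) = 2*g*(g + 1/(7*(11 + g))))
Z(-64, 24)*C(5) = (-3 + 2*24²)*((2/7)*5*(1 + 7*5*(11 + 5))/(11 + 5)) = (-3 + 2*576)*((2/7)*5*(1 + 7*5*16)/16) = (-3 + 1152)*((2/7)*5*(1/16)*(1 + 560)) = 1149*((2/7)*5*(1/16)*561) = 1149*(2805/56) = 3222945/56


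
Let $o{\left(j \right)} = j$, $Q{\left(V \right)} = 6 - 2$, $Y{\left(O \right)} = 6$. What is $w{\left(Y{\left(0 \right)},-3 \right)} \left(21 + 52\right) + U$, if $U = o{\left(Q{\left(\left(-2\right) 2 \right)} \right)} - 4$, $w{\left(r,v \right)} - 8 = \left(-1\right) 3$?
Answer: $365$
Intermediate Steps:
$Q{\left(V \right)} = 4$ ($Q{\left(V \right)} = 6 - 2 = 4$)
$w{\left(r,v \right)} = 5$ ($w{\left(r,v \right)} = 8 - 3 = 5$)
$U = 0$ ($U = 4 - 4 = 0$)
$w{\left(Y{\left(0 \right)},-3 \right)} \left(21 + 52\right) + U = 5 \left(21 + 52\right) + 0 = 5 \cdot 73 + 0 = 365 + 0 = 365$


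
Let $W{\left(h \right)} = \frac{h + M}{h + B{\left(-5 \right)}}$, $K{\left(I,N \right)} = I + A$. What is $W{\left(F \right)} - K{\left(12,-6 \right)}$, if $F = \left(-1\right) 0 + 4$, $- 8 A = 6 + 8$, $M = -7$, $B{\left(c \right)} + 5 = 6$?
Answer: $- \frac{217}{20} \approx -10.85$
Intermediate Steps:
$B{\left(c \right)} = 1$ ($B{\left(c \right)} = -5 + 6 = 1$)
$A = - \frac{7}{4}$ ($A = - \frac{6 + 8}{8} = \left(- \frac{1}{8}\right) 14 = - \frac{7}{4} \approx -1.75$)
$F = 4$ ($F = 0 + 4 = 4$)
$K{\left(I,N \right)} = - \frac{7}{4} + I$ ($K{\left(I,N \right)} = I - \frac{7}{4} = - \frac{7}{4} + I$)
$W{\left(h \right)} = \frac{-7 + h}{1 + h}$ ($W{\left(h \right)} = \frac{h - 7}{h + 1} = \frac{-7 + h}{1 + h}$)
$W{\left(F \right)} - K{\left(12,-6 \right)} = \frac{-7 + 4}{1 + 4} - \left(- \frac{7}{4} + 12\right) = \frac{1}{5} \left(-3\right) - \frac{41}{4} = - \frac{3}{5} - \frac{41}{4} = - \frac{217}{20}$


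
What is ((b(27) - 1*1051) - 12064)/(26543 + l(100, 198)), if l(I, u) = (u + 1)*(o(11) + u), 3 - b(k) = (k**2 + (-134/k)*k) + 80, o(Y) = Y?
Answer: -13787/68134 ≈ -0.20235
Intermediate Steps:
b(k) = 57 - k**2 (b(k) = 3 - ((k**2 + (-134/k)*k) + 80) = 3 - ((k**2 - 134) + 80) = 3 - ((-134 + k**2) + 80) = 3 - (-54 + k**2) = 3 + (54 - k**2) = 57 - k**2)
l(I, u) = (1 + u)*(11 + u) (l(I, u) = (u + 1)*(11 + u) = (1 + u)*(11 + u))
((b(27) - 1*1051) - 12064)/(26543 + l(100, 198)) = (((57 - 1*27**2) - 1*1051) - 12064)/(26543 + (11 + 198**2 + 12*198)) = (((57 - 1*729) - 1051) - 12064)/(26543 + (11 + 39204 + 2376)) = (((57 - 729) - 1051) - 12064)/(26543 + 41591) = ((-672 - 1051) - 12064)/68134 = (-1723 - 12064)*(1/68134) = -13787*1/68134 = -13787/68134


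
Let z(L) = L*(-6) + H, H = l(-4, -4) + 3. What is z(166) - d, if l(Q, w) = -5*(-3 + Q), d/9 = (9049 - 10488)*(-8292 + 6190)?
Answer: -27223960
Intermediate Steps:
d = 27223002 (d = 9*((9049 - 10488)*(-8292 + 6190)) = 9*(-1439*(-2102)) = 9*3024778 = 27223002)
l(Q, w) = 15 - 5*Q
H = 38 (H = (15 - 5*(-4)) + 3 = (15 + 20) + 3 = 35 + 3 = 38)
z(L) = 38 - 6*L (z(L) = L*(-6) + 38 = -6*L + 38 = 38 - 6*L)
z(166) - d = (38 - 6*166) - 1*27223002 = (38 - 996) - 27223002 = -958 - 27223002 = -27223960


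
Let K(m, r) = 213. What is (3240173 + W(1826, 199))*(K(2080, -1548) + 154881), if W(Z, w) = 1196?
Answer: 502716883686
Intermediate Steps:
(3240173 + W(1826, 199))*(K(2080, -1548) + 154881) = (3240173 + 1196)*(213 + 154881) = 3241369*155094 = 502716883686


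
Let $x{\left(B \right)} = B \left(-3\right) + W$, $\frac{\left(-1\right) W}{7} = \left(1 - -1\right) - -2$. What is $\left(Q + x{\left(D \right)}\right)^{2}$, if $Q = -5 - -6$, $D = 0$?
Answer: $729$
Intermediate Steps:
$Q = 1$ ($Q = -5 + 6 = 1$)
$W = -28$ ($W = - 7 \left(\left(1 - -1\right) - -2\right) = - 7 \left(\left(1 + 1\right) + 2\right) = - 7 \left(2 + 2\right) = \left(-7\right) 4 = -28$)
$x{\left(B \right)} = -28 - 3 B$ ($x{\left(B \right)} = B \left(-3\right) - 28 = - 3 B - 28 = -28 - 3 B$)
$\left(Q + x{\left(D \right)}\right)^{2} = \left(1 - 28\right)^{2} = \left(-27\right)^{2} = 729$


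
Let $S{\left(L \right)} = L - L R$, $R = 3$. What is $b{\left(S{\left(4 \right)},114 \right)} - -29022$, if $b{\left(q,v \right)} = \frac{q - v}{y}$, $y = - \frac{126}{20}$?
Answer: $\frac{1829606}{63} \approx 29041.0$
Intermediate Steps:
$S{\left(L \right)} = - 2 L$ ($S{\left(L \right)} = L - L 3 = L - 3 L = - 2 L$)
$y = - \frac{63}{10}$ ($y = \left(-126\right) \frac{1}{20} = - \frac{63}{10} \approx -6.3$)
$b{\left(q,v \right)} = - \frac{10 q}{63} + \frac{10 v}{63}$ ($b{\left(q,v \right)} = \frac{q - v}{- \frac{63}{10}} = \left(q - v\right) \left(- \frac{10}{63}\right) = - \frac{10 q}{63} + \frac{10 v}{63}$)
$b{\left(S{\left(4 \right)},114 \right)} - -29022 = \left(- \frac{10 \left(\left(-2\right) 4\right)}{63} + \frac{10}{63} \cdot 114\right) - -29022 = \left(\left(- \frac{10}{63}\right) \left(-8\right) + \frac{380}{21}\right) + 29022 = \left(\frac{80}{63} + \frac{380}{21}\right) + 29022 = \frac{1220}{63} + 29022 = \frac{1829606}{63}$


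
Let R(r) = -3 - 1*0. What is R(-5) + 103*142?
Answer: 14623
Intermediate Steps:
R(r) = -3 (R(r) = -3 + 0 = -3)
R(-5) + 103*142 = -3 + 103*142 = -3 + 14626 = 14623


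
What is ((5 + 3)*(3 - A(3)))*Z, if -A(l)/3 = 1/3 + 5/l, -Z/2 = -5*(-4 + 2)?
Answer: -1440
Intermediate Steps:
Z = -20 (Z = -(-10)*(-4 + 2) = -(-10)*(-2) = -2*10 = -20)
A(l) = -1 - 15/l (A(l) = -3*(1/3 + 5/l) = -3*(1*(⅓) + 5/l) = -3*(⅓ + 5/l) = -1 - 15/l)
((5 + 3)*(3 - A(3)))*Z = ((5 + 3)*(3 - (-15 - 1*3)/3))*(-20) = (8*(3 - (-15 - 3)/3))*(-20) = (8*(3 - (-18)/3))*(-20) = (8*(3 - 1*(-6)))*(-20) = (8*(3 + 6))*(-20) = (8*9)*(-20) = 72*(-20) = -1440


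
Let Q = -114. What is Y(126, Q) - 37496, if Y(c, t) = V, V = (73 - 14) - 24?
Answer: -37461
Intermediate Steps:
V = 35 (V = 59 - 24 = 35)
Y(c, t) = 35
Y(126, Q) - 37496 = 35 - 37496 = -37461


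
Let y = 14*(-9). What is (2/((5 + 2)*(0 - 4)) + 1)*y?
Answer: -117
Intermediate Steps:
y = -126
(2/((5 + 2)*(0 - 4)) + 1)*y = (2/((5 + 2)*(0 - 4)) + 1)*(-126) = (2/(7*(-4)) + 1)*(-126) = (2/(-28) + 1)*(-126) = (-1/28*2 + 1)*(-126) = (-1/14 + 1)*(-126) = (13/14)*(-126) = -117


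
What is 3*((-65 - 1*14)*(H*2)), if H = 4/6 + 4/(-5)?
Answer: 316/5 ≈ 63.200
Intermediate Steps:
H = -2/15 (H = 4*(1/6) + 4*(-1/5) = 2/3 - 4/5 = -2/15 ≈ -0.13333)
3*((-65 - 1*14)*(H*2)) = 3*((-65 - 1*14)*(-2/15*2)) = 3*((-65 - 14)*(-4/15)) = 3*(-79*(-4/15)) = 3*(316/15) = 316/5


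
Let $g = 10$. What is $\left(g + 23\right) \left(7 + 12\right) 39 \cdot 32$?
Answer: $782496$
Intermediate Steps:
$\left(g + 23\right) \left(7 + 12\right) 39 \cdot 32 = \left(10 + 23\right) \left(7 + 12\right) 39 \cdot 32 = 33 \cdot 19 \cdot 39 \cdot 32 = 627 \cdot 39 \cdot 32 = 24453 \cdot 32 = 782496$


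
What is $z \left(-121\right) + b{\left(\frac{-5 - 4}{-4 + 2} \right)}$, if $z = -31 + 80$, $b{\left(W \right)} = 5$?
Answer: $-5924$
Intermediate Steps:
$z = 49$
$z \left(-121\right) + b{\left(\frac{-5 - 4}{-4 + 2} \right)} = 49 \left(-121\right) + 5 = -5929 + 5 = -5924$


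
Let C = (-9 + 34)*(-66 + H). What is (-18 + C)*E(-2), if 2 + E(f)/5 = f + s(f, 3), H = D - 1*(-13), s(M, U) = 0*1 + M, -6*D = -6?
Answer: 39540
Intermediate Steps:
D = 1 (D = -⅙*(-6) = 1)
s(M, U) = M (s(M, U) = 0 + M = M)
H = 14 (H = 1 - 1*(-13) = 1 + 13 = 14)
E(f) = -10 + 10*f (E(f) = -10 + 5*(f + f) = -10 + 5*(2*f) = -10 + 10*f)
C = -1300 (C = (-9 + 34)*(-66 + 14) = 25*(-52) = -1300)
(-18 + C)*E(-2) = (-18 - 1300)*(-10 + 10*(-2)) = -1318*(-10 - 20) = -1318*(-30) = 39540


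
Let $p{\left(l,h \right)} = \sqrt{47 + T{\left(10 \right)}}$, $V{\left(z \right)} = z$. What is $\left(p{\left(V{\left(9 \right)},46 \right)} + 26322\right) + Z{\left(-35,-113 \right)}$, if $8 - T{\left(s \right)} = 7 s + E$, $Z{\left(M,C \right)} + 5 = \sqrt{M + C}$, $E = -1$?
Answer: $26317 + i \sqrt{14} + 2 i \sqrt{37} \approx 26317.0 + 15.907 i$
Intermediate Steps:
$Z{\left(M,C \right)} = -5 + \sqrt{C + M}$ ($Z{\left(M,C \right)} = -5 + \sqrt{M + C} = -5 + \sqrt{C + M}$)
$T{\left(s \right)} = 9 - 7 s$ ($T{\left(s \right)} = 8 - \left(7 s - 1\right) = 8 - \left(-1 + 7 s\right) = 9 - 7 s$)
$p{\left(l,h \right)} = i \sqrt{14}$ ($p{\left(l,h \right)} = \sqrt{47 + \left(9 - 70\right)} = \sqrt{47 - 61} = \sqrt{-14} = i \sqrt{14}$)
$\left(p{\left(V{\left(9 \right)},46 \right)} + 26322\right) + Z{\left(-35,-113 \right)} = \left(i \sqrt{14} + 26322\right) - \left(5 - \sqrt{-113 - 35}\right) = \left(26322 + i \sqrt{14}\right) - \left(5 - \sqrt{-148}\right) = \left(26322 + i \sqrt{14}\right) - \left(5 - 2 i \sqrt{37}\right) = 26317 + i \sqrt{14} + 2 i \sqrt{37}$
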